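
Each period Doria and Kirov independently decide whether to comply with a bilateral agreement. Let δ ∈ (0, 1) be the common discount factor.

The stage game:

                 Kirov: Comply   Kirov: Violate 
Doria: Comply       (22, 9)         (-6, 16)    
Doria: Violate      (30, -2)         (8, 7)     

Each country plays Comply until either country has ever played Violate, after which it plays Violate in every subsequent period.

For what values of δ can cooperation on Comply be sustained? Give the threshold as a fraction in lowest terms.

7/9

For Doria: deviation gain 30−22 = 8, per-period punishment loss 22−8 = 14. IC gives δ ≥ 8/22 = 4/11.
For Kirov: gain 7, loss 2 per period, so δ ≥ 7/9.
The tighter constraint is Kirov's, so cooperation needs δ ≥ 7/9.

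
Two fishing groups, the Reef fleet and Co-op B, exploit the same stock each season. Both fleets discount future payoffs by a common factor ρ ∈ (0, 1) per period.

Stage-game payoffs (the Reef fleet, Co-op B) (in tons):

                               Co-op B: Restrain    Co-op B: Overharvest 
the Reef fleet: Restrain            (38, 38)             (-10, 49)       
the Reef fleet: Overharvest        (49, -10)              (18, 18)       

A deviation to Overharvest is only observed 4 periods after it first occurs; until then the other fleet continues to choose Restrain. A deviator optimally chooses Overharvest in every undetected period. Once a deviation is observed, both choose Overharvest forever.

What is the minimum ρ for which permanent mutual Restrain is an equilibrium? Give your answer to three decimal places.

0.772

Deviating for the 4 undetected periods gains 49−38 = 11 per period over cooperation, then loses 38−18 = 20 per period forever once punishment starts.
Gain: 11(1 + ρ + … + ρ^3); loss: 20·ρ^4/(1−ρ).
No profitable deviation ⇔ 11(1−ρ^4) ≤ 20·ρ^4, i.e. ρ^4 ≥ 11/(11+20) = 11/31.
Hence ρ ≥ (11/31)^(1/4) ≈ 0.772.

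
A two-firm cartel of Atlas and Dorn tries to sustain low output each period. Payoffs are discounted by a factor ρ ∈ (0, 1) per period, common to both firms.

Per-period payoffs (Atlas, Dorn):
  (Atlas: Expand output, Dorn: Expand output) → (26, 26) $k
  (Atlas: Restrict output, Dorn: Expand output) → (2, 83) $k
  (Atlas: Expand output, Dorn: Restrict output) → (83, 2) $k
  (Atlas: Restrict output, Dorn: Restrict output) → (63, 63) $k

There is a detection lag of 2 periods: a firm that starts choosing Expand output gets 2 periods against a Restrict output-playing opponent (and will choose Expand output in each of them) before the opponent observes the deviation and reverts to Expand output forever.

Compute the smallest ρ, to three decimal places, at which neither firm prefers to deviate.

Deviating for the 2 undetected periods gains 83−63 = 20 per period over cooperation, then loses 63−26 = 37 per period forever once punishment starts.
Gain: 20(1 + ρ + … + ρ^1); loss: 37·ρ^2/(1−ρ).
No profitable deviation ⇔ 20(1−ρ^2) ≤ 37·ρ^2, i.e. ρ^2 ≥ 20/(20+37) = 20/57.
Hence ρ ≥ (20/57)^(1/2) ≈ 0.592.

0.592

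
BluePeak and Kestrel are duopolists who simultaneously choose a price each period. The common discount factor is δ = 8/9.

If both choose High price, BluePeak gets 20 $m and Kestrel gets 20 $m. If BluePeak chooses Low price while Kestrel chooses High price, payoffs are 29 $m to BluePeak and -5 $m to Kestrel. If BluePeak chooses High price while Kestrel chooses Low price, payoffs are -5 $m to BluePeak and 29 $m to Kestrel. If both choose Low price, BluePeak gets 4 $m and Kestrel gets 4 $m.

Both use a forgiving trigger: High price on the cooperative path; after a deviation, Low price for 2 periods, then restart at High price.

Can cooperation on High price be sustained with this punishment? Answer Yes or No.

Yes

IC: δ+…+δ^2 ≥ (29−20)/(20−4) = 9/16.
At δ = 8/9: partial sum = 1.6790 ≥ 0.5625. Cooperation sustainable.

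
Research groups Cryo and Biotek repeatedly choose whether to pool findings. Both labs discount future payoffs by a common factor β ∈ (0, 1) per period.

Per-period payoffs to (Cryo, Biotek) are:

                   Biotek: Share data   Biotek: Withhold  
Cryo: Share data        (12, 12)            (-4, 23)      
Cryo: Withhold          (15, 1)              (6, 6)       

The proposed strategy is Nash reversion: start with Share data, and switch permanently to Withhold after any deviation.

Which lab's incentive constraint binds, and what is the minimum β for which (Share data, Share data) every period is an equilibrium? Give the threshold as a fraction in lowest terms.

Biotek; β ≥ 11/17

Cryo's threshold: (15−12)/(15−6) = 1/3.
Biotek's threshold: (23−12)/(23−6) = 11/17.
1/3 < 11/17, so Biotek binds and β* = 11/17.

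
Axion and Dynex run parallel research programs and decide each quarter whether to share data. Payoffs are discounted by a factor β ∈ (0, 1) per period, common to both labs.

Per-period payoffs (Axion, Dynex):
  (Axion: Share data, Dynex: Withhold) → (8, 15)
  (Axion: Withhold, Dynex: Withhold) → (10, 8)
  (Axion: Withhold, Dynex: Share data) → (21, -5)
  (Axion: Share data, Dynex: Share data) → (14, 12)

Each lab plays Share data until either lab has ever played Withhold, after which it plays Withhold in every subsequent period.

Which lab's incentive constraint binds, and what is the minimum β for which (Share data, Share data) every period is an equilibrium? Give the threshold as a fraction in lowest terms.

Axion: cooperation gives 14 each period; deviation gives 21 once then 10 forever.
  14/(1−β) ≥ 21 + 10β/(1−β) ⇒ β ≥ 7/11.
Dynex: cooperation gives 12 each period; deviation gives 15 once then 8 forever.
  β ≥ 3/7.
Both must hold, so the binding constraint is Axion's: β ≥ 7/11.

Axion; β ≥ 7/11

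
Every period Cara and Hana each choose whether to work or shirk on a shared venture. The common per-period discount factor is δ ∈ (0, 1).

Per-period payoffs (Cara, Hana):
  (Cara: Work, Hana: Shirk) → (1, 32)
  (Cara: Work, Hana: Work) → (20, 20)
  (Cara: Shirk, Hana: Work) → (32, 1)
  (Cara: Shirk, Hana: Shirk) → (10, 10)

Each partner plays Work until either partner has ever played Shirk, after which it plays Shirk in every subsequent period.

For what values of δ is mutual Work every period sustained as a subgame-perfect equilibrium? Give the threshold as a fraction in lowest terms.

6/11

Under grim trigger the critical discount factor is (T−C)/(T−P) with T = 32, C = 20, P = 10.
δ* = (32−20)/(32−10) = 12/22 = 6/11.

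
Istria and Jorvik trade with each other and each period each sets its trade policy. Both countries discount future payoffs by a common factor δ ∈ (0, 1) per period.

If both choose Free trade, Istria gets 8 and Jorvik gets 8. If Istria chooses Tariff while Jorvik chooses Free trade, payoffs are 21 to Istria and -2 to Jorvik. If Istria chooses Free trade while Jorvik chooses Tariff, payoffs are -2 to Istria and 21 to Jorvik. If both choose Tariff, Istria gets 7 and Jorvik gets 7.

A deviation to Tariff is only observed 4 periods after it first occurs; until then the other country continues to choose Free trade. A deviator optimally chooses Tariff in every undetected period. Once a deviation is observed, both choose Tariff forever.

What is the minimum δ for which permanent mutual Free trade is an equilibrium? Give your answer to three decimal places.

The best deviation is to choose Tariff for all 4 undetected periods, earning 21 each, then 7 forever once detected.
Deviation value: 21(1−δ^4)/(1−δ) + 7δ^4/(1−δ); cooperation value: 8/(1−δ).
IC: 8 ≥ 21(1−δ^4) + 7δ^4 = 21 − 14δ^4.
So δ^4 ≥ 13/14, giving δ ≥ (13/14)^(1/4) ≈ 0.982.

0.982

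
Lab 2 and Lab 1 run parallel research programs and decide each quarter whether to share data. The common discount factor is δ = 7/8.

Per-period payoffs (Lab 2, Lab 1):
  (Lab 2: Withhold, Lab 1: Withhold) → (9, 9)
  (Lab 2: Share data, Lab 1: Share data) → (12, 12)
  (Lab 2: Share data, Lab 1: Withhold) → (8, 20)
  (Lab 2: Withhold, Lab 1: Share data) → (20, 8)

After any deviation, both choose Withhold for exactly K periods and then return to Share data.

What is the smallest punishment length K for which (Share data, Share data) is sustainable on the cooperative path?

4

IC: δ(1−δ^K)/(1−δ) ≥ (20−12)/(12−9) = 8/3.
With δ = 7/8: need 1 − δ^K ≥ 8/3·(1−7/8)/(7/8), i.e. δ^K ≤ 0.6190.
Since (7/8)^3 = 0.6699 and (7/8)^4 = 0.5862, the smallest such K is 4.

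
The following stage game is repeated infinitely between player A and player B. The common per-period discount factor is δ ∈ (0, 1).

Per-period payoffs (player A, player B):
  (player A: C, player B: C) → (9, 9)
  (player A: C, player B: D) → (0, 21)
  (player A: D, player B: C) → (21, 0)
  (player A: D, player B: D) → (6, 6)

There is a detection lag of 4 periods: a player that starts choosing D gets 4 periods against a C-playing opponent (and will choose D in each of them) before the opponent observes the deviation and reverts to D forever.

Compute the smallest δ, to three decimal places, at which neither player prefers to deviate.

A deviator earns 21 for 4 periods, then 6 forever; cooperating earns 9 forever. Multiplying the IC by (1−δ):
9 ≥ 21(1−δ^4) + 6δ^4, so 15·δ^4 ≥ 12 and δ^4 ≥ 4/5.
δ ≥ (4/5)^(1/4) ≈ 0.946.

0.946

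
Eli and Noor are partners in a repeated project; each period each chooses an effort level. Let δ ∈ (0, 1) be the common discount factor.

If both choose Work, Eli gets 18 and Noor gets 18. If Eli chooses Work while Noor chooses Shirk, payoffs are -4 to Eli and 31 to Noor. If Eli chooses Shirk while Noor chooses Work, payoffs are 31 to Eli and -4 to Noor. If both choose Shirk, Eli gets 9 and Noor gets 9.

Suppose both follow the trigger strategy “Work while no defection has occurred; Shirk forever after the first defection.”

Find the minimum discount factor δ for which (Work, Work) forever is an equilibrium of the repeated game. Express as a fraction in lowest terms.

13/22

Cooperation forever yields 18 each period: 18/(1−δ).
Deviating yields 31 once, then 9 forever: 31 + 9δ/(1−δ).
No profitable deviation requires 18/(1−δ) ≥ 31 + 9δ/(1−δ).
Multiplying by (1−δ): 18 ≥ 31(1−δ) + 9δ = 31 − 22δ.
So 22δ ≥ 13, i.e. δ ≥ 13/22.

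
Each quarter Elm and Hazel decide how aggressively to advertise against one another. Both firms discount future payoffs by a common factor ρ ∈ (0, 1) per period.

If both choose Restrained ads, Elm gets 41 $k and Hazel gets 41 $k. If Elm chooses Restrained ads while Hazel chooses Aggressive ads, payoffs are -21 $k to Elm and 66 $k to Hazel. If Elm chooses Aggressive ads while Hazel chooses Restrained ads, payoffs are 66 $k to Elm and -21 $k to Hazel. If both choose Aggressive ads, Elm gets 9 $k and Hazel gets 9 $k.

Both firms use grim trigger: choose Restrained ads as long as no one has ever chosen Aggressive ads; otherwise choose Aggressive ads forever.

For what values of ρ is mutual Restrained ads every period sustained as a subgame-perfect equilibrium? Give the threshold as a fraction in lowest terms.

25/57

41/(1−ρ) ≥ 66 + 9ρ/(1−ρ)
41 ≥ 66 − 57ρ
ρ ≥ 25/57.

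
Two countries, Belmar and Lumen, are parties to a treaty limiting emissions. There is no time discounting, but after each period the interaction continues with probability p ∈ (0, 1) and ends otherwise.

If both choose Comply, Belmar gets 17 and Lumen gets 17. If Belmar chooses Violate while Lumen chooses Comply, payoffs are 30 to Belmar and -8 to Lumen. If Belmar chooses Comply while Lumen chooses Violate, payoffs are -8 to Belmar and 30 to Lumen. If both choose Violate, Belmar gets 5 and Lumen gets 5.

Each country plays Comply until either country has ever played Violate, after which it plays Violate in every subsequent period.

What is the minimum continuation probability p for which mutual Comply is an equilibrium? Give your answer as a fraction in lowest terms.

13/25

Expected cooperation value is 17 + p·17 + p²·17 + … = 17/(1−p); deviation gives 30 + p·5/(1−p).
17 ≥ 30(1−p) + 5p ⇒ 25p ≥ 13 ⇒ p ≥ 13/25.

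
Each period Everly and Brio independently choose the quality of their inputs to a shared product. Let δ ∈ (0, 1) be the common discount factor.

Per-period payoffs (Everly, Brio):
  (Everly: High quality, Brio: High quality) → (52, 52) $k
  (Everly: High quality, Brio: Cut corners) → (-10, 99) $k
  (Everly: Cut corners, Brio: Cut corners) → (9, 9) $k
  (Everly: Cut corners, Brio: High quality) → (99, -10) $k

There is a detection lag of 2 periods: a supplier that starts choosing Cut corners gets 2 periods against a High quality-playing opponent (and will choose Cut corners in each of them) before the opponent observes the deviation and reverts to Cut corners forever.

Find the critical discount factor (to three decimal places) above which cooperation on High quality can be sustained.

0.723

Deviating for the 2 undetected periods gains 99−52 = 47 per period over cooperation, then loses 52−9 = 43 per period forever once punishment starts.
Gain: 47(1 + δ + … + δ^1); loss: 43·δ^2/(1−δ).
No profitable deviation ⇔ 47(1−δ^2) ≤ 43·δ^2, i.e. δ^2 ≥ 47/(47+43) = 47/90.
Hence δ ≥ (47/90)^(1/2) ≈ 0.723.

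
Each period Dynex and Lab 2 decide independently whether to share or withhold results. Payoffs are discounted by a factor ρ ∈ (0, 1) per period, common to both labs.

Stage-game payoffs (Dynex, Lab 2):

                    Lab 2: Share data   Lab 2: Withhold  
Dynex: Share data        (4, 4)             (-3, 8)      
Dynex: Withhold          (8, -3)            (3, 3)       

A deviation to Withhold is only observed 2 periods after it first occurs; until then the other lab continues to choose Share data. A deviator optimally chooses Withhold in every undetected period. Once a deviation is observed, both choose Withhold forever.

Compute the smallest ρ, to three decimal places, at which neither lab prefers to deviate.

0.894

The best deviation is to choose Withhold for all 2 undetected periods, earning 8 each, then 3 forever once detected.
Deviation value: 8(1−ρ^2)/(1−ρ) + 3ρ^2/(1−ρ); cooperation value: 4/(1−ρ).
IC: 4 ≥ 8(1−ρ^2) + 3ρ^2 = 8 − 5ρ^2.
So ρ^2 ≥ 4/5, giving ρ ≥ (4/5)^(1/2) ≈ 0.894.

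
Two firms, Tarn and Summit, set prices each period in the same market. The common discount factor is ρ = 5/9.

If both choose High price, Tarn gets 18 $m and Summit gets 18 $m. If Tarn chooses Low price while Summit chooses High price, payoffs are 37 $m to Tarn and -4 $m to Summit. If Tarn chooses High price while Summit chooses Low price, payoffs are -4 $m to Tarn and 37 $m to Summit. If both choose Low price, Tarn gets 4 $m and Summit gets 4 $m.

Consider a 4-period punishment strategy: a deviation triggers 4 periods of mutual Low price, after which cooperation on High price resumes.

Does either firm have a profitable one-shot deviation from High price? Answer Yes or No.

A one-shot deviation gives 37 now, then 4 for 4 periods, then back to 18.
Gain from deviating: (37−18) today; loss: (18−4) in each of the next 4 periods.
No-deviation condition: (18−4)(ρ+…+ρ^4) ≥ 37−18, i.e. ρ+…+ρ^4 ≥ 19/14.
At ρ = 5/9: ρ+…+ρ^4 = 1.1309 < 1.3571.
So cooperation is not sustainable.

Yes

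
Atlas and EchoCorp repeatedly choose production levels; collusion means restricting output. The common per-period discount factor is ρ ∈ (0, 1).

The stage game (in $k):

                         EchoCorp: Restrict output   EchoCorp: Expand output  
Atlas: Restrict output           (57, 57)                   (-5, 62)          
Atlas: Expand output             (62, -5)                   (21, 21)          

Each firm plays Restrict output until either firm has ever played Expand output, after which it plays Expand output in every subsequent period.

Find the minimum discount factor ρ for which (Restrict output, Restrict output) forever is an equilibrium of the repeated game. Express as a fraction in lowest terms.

Under grim trigger the critical discount factor is (T−C)/(T−P) with T = 62, C = 57, P = 21.
ρ* = (62−57)/(62−21) = 5/41.

5/41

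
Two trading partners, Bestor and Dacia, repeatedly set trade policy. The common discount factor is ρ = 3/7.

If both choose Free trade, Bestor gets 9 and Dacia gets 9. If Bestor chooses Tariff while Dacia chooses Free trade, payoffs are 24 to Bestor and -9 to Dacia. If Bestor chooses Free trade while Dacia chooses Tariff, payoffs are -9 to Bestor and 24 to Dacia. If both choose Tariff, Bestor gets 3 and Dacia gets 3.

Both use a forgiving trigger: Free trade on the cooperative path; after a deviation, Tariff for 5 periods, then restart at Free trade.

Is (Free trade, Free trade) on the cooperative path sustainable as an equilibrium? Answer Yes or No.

Comparing payoff streams over the 6 periods until play realigns: cooperate → 9(1+ρ+…+ρ^5); deviate → 24 + 3(ρ+…+ρ^5).
Cooperation is sustained iff (9−3)(ρ+…+ρ^5) ≥ 24−9.
ρ+…+ρ^5 = 3/7·(1−(3/7)^5)/(1−3/7) = 0.7392, and (24−9)/(9−3) = 2.5000.
0.7392 < 2.5000, so cooperation is not sustainable.

No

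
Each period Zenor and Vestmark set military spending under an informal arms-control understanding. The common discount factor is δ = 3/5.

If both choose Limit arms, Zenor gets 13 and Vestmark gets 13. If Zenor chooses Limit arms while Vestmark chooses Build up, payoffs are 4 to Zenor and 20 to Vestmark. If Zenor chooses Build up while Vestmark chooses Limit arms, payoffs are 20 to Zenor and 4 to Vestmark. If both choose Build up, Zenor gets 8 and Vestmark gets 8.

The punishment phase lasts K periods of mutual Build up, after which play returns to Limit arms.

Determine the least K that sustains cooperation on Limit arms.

Need Σ_{k=1}^{K} δ^k ≥ (20−13)/(13−8) = 1.4000 at δ = 3/5.
At K = 5 the sum is 1.3834 < 1.4000; at K = 6 it is 1.4300 ≥ 1.4000.
So the minimum punishment length is K = 6.

6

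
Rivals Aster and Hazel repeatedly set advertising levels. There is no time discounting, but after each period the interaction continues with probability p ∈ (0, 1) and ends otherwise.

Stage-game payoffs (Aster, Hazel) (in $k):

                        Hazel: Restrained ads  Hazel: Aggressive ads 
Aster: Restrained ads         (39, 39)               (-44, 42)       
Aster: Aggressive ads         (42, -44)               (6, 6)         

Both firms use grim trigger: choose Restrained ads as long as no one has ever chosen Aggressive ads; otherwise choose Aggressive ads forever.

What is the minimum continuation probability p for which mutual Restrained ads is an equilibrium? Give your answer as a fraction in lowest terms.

1/12

With no time discounting, the continuation probability p plays the role of the discount factor.
Grim-trigger IC: 39/(1−p) ≥ 42 + 6p/(1−p) ⇒ p ≥ (42−39)/(42−6) = 1/12.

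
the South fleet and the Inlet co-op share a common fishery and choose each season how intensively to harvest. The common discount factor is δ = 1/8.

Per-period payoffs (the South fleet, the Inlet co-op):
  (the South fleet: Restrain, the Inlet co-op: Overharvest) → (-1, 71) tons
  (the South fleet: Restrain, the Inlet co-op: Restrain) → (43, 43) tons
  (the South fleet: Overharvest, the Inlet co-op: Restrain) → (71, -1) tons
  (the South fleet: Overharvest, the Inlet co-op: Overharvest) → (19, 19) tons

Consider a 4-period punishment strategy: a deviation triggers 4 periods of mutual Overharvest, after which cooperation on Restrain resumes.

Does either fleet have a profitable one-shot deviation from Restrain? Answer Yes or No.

Yes

IC: δ+…+δ^4 ≥ (71−43)/(43−19) = 7/6.
At δ = 1/8: partial sum = 0.1428 < 1.1667. Cooperation not sustainable.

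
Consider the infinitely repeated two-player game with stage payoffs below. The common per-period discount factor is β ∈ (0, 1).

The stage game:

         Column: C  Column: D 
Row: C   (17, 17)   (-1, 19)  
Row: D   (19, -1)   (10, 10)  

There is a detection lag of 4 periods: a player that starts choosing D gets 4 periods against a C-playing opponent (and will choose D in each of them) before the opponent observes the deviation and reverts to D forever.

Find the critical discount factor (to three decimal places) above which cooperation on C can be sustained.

The best deviation is to choose D for all 4 undetected periods, earning 19 each, then 10 forever once detected.
Deviation value: 19(1−β^4)/(1−β) + 10β^4/(1−β); cooperation value: 17/(1−β).
IC: 17 ≥ 19(1−β^4) + 10β^4 = 19 − 9β^4.
So β^4 ≥ 2/9, giving β ≥ (2/9)^(1/4) ≈ 0.687.

0.687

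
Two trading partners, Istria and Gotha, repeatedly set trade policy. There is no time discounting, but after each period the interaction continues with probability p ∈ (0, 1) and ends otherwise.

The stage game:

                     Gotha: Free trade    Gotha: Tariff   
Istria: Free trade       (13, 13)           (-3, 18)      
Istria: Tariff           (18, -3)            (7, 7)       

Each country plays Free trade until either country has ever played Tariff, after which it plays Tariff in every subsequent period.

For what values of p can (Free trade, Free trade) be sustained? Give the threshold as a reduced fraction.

5/11

With no time discounting, the continuation probability p plays the role of the discount factor.
Grim-trigger IC: 13/(1−p) ≥ 18 + 7p/(1−p) ⇒ p ≥ (18−13)/(18−7) = 5/11.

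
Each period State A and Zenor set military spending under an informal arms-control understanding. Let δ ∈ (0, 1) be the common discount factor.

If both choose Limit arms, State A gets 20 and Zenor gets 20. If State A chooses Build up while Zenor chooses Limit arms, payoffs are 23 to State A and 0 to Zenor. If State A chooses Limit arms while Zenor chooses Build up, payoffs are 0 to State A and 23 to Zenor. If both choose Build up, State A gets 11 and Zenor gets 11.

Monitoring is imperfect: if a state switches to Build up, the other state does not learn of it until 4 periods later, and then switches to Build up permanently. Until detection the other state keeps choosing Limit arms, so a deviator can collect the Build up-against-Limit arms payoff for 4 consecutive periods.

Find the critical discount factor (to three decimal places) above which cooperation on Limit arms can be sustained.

0.707

Deviating for the 4 undetected periods gains 23−20 = 3 per period over cooperation, then loses 20−11 = 9 per period forever once punishment starts.
Gain: 3(1 + δ + … + δ^3); loss: 9·δ^4/(1−δ).
No profitable deviation ⇔ 3(1−δ^4) ≤ 9·δ^4, i.e. δ^4 ≥ 3/(3+9) = 1/4.
Hence δ ≥ (1/4)^(1/4) ≈ 0.707.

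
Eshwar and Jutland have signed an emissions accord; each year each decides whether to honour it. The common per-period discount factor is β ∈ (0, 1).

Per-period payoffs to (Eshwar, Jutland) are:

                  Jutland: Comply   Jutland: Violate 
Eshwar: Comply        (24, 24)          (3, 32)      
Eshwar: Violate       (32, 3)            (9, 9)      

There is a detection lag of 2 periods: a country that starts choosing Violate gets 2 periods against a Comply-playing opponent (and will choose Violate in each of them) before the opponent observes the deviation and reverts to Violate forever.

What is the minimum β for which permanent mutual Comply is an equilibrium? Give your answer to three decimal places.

Deviating for the 2 undetected periods gains 32−24 = 8 per period over cooperation, then loses 24−9 = 15 per period forever once punishment starts.
Gain: 8(1 + β + … + β^1); loss: 15·β^2/(1−β).
No profitable deviation ⇔ 8(1−β^2) ≤ 15·β^2, i.e. β^2 ≥ 8/(8+15) = 8/23.
Hence β ≥ (8/23)^(1/2) ≈ 0.590.

0.590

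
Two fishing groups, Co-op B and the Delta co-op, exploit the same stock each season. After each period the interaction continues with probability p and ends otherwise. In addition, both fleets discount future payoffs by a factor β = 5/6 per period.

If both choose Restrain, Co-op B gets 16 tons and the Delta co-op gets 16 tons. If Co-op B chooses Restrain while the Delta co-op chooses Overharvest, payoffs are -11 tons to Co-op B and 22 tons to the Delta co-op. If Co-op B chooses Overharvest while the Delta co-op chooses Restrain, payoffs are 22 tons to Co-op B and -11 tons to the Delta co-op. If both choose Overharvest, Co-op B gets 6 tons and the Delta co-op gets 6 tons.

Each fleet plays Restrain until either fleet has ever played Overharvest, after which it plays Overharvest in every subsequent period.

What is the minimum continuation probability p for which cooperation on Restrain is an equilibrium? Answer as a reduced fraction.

9/20

Expected continuation weight on next period's payoff is β·p = 5/6·p, which plays the role of the discount factor.
Cooperation requires 5/6·p ≥ (22−16)/(22−6) = 3/8, hence p ≥ 9/20.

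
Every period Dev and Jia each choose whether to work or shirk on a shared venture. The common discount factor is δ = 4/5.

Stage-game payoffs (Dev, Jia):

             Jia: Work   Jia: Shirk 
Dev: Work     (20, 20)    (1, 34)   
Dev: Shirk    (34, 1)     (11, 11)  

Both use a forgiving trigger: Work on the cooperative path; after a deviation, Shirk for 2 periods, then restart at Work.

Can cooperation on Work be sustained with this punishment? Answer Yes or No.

No

IC: δ+…+δ^2 ≥ (34−20)/(20−11) = 14/9.
At δ = 4/5: partial sum = 1.4400 < 1.5556. Cooperation not sustainable.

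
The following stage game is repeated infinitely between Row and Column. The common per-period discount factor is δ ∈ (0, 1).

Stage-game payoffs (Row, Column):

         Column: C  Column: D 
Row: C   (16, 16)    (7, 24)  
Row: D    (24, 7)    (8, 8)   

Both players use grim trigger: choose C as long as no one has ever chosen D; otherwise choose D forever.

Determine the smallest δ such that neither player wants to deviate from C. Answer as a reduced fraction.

16/(1−δ) ≥ 24 + 8δ/(1−δ)
16 ≥ 24 − 16δ
δ ≥ 8/16 = 1/2.

1/2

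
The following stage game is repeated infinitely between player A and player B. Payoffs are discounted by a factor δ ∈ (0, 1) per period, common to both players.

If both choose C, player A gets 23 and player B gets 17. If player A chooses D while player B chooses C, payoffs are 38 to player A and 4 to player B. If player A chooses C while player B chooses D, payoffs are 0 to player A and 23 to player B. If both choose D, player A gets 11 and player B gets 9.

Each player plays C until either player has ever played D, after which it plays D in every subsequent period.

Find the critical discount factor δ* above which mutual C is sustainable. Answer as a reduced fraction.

player A: cooperation gives 23 each period; deviation gives 38 once then 11 forever.
  23/(1−δ) ≥ 38 + 11δ/(1−δ) ⇒ δ ≥ 15/27 = 5/9.
player B: cooperation gives 17 each period; deviation gives 23 once then 9 forever.
  δ ≥ 6/14 = 3/7.
Both must hold, so the binding constraint is player A's: δ ≥ 5/9.

5/9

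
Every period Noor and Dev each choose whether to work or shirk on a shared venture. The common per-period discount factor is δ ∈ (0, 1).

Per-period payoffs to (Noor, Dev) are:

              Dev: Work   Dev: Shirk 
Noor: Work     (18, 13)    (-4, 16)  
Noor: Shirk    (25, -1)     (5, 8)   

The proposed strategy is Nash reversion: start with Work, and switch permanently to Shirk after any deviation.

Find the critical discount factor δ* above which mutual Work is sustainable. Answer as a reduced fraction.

3/8

Noor's threshold: (25−18)/(25−5) = 7/20.
Dev's threshold: (16−13)/(16−8) = 3/8.
7/20 < 3/8, so Dev binds and δ* = 3/8.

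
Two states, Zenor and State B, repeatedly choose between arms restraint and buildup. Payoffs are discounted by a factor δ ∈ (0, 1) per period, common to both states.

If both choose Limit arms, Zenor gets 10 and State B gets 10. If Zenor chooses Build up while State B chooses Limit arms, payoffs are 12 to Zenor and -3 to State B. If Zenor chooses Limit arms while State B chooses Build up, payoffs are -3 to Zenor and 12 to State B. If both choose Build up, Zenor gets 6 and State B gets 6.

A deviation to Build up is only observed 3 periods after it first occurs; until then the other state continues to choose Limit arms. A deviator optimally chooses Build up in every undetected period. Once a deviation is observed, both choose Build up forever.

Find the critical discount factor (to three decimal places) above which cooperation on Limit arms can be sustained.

0.693

Deviating for the 3 undetected periods gains 12−10 = 2 per period over cooperation, then loses 10−6 = 4 per period forever once punishment starts.
Gain: 2(1 + δ + … + δ^2); loss: 4·δ^3/(1−δ).
No profitable deviation ⇔ 2(1−δ^3) ≤ 4·δ^3, i.e. δ^3 ≥ 2/(2+4) = 1/3.
Hence δ ≥ (1/3)^(1/3) ≈ 0.693.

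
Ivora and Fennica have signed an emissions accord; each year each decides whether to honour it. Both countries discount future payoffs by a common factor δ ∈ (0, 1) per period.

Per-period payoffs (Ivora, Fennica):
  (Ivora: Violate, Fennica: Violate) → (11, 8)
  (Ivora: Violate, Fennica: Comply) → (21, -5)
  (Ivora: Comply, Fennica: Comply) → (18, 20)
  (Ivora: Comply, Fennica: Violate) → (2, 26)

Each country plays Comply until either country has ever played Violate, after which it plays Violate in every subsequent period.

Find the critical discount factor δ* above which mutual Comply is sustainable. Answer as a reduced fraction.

1/3

Ivora's threshold: (21−18)/(21−11) = 3/10.
Fennica's threshold: (26−20)/(26−8) = 1/3.
3/10 < 1/3, so Fennica binds and δ* = 1/3.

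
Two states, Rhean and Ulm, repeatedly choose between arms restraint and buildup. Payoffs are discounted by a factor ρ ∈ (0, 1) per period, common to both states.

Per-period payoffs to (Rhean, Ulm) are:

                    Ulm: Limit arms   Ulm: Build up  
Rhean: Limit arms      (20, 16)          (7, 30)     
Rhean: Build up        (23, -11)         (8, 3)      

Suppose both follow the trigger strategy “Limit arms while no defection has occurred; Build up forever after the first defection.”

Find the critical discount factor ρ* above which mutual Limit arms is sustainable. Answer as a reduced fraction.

14/27

Rhean: cooperation gives 20 each period; deviation gives 23 once then 8 forever.
  20/(1−ρ) ≥ 23 + 8ρ/(1−ρ) ⇒ ρ ≥ 3/15 = 1/5.
Ulm: cooperation gives 16 each period; deviation gives 30 once then 3 forever.
  ρ ≥ 14/27.
Both must hold, so the binding constraint is Ulm's: ρ ≥ 14/27.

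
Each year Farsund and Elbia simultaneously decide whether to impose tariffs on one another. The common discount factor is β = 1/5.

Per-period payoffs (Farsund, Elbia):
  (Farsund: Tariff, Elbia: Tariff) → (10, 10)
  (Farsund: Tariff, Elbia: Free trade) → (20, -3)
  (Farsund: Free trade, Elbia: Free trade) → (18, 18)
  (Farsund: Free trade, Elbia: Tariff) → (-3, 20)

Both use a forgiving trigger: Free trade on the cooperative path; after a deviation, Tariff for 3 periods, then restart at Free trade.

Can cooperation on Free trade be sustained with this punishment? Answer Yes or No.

No

Comparing payoff streams over the 4 periods until play realigns: cooperate → 18(1+β+…+β^3); deviate → 20 + 10(β+…+β^3).
Cooperation is sustained iff (18−10)(β+…+β^3) ≥ 20−18.
β+…+β^3 = 1/5·(1−(1/5)^3)/(1−1/5) = 0.2480, and (20−18)/(18−10) = 0.2500.
0.2480 < 0.2500, so cooperation is not sustainable.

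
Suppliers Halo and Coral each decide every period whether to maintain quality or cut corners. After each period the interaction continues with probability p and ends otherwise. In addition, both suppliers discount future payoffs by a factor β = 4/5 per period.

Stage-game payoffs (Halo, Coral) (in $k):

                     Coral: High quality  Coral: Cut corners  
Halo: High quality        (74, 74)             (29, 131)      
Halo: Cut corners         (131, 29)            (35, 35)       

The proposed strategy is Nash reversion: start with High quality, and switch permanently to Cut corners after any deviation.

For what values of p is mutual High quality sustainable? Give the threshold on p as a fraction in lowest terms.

Expected continuation weight on next period's payoff is β·p = 4/5·p, which plays the role of the discount factor.
Cooperation requires 4/5·p ≥ (131−74)/(131−35) = 19/32, hence p ≥ 95/128.

95/128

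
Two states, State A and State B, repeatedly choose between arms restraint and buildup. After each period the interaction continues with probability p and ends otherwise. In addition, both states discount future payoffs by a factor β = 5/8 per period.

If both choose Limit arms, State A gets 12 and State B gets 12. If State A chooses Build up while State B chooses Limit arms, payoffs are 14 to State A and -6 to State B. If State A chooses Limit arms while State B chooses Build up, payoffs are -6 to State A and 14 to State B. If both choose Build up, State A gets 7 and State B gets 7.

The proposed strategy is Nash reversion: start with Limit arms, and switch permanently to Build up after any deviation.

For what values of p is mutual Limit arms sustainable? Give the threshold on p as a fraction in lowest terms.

16/35

Expected continuation weight on next period's payoff is β·p = 5/8·p, which plays the role of the discount factor.
Cooperation requires 5/8·p ≥ (14−12)/(14−7) = 2/7, hence p ≥ 16/35.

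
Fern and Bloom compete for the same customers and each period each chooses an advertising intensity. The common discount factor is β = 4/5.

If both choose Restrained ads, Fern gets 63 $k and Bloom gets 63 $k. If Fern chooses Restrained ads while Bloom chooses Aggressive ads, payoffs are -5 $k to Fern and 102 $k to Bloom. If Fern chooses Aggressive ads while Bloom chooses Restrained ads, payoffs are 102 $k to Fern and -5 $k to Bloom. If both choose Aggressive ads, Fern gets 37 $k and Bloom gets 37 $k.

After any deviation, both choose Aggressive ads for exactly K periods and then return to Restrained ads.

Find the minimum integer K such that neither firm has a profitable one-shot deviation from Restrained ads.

3

No profitable deviation requires (63−37)(β+…+β^K) ≥ 102−63, i.e. β+…+β^K ≥ 3/2 ≈ 1.5000.
With β = 4/5, the partial sums are K=1: 0.8000, K=2: 1.4400, K=3: 1.9520.
K = 3 is the first length at which the sum reaches 1.5000.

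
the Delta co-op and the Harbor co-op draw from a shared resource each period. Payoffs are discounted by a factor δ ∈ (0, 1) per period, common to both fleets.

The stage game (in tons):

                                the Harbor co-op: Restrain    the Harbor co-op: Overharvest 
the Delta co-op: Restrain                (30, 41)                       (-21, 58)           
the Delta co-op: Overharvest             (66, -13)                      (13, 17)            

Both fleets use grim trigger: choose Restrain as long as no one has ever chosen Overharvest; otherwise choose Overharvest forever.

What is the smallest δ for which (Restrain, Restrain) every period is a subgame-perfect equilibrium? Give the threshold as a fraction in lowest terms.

36/53

For the Delta co-op: deviation gain 66−30 = 36, per-period punishment loss 30−13 = 17. IC gives δ ≥ 36/53.
For the Harbor co-op: gain 17, loss 24 per period, so δ ≥ 17/41.
The tighter constraint is the Delta co-op's, so cooperation needs δ ≥ 36/53.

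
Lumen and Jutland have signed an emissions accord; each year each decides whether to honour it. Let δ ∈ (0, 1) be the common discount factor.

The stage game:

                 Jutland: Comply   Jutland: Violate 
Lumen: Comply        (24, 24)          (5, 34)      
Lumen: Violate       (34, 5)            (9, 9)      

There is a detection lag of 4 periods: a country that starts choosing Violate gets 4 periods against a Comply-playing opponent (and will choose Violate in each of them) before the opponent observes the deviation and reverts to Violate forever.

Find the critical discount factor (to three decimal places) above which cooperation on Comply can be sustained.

0.795

Deviating for the 4 undetected periods gains 34−24 = 10 per period over cooperation, then loses 24−9 = 15 per period forever once punishment starts.
Gain: 10(1 + δ + … + δ^3); loss: 15·δ^4/(1−δ).
No profitable deviation ⇔ 10(1−δ^4) ≤ 15·δ^4, i.e. δ^4 ≥ 10/(10+15) = 2/5.
Hence δ ≥ (2/5)^(1/4) ≈ 0.795.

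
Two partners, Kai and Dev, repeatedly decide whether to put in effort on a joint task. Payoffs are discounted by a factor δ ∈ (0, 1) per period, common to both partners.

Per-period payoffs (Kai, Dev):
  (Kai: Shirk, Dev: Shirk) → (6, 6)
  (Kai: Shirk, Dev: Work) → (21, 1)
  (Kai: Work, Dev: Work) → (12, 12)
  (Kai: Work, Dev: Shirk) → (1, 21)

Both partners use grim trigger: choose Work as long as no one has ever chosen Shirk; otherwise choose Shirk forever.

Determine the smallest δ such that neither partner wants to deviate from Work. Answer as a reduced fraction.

3/5

Cooperation forever yields 12 each period: 12/(1−δ).
Deviating yields 21 once, then 6 forever: 21 + 6δ/(1−δ).
No profitable deviation requires 12/(1−δ) ≥ 21 + 6δ/(1−δ).
Multiplying by (1−δ): 12 ≥ 21(1−δ) + 6δ = 21 − 15δ.
So 15δ ≥ 9, i.e. δ ≥ 9/15 = 3/5.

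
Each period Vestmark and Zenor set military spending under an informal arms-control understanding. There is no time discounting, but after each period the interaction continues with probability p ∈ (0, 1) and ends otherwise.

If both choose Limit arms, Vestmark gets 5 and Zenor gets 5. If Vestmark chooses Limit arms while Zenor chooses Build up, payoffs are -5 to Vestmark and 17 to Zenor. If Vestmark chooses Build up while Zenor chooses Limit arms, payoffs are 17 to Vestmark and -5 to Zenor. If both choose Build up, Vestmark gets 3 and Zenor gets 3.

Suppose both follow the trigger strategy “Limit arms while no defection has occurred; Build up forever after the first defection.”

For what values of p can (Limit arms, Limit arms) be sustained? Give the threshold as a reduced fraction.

With no time discounting, the continuation probability p plays the role of the discount factor.
Grim-trigger IC: 5/(1−p) ≥ 17 + 3p/(1−p) ⇒ p ≥ (17−5)/(17−3) = 6/7.

6/7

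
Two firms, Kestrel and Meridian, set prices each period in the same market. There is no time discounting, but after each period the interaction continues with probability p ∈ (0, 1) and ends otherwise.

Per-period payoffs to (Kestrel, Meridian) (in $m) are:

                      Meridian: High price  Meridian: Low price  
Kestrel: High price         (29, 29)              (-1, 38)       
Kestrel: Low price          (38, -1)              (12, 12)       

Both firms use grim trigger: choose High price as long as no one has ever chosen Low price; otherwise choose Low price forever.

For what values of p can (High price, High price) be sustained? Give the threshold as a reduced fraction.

9/26

With no time discounting, the continuation probability p plays the role of the discount factor.
Grim-trigger IC: 29/(1−p) ≥ 38 + 12p/(1−p) ⇒ p ≥ (38−29)/(38−12) = 9/26.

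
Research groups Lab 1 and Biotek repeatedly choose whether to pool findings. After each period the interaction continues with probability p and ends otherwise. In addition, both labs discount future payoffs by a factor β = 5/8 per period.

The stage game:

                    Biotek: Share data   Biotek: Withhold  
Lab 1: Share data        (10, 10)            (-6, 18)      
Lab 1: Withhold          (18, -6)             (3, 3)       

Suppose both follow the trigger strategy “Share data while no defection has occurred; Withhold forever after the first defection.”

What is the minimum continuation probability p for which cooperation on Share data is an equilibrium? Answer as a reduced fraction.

64/75

With continuation probability p and discount β, the effective per-period discount factor is βp.
Grim-trigger IC: βp ≥ (18−10)/(18−3) = 8/15.
So p ≥ (8/15)/(5/8) = 64/75.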